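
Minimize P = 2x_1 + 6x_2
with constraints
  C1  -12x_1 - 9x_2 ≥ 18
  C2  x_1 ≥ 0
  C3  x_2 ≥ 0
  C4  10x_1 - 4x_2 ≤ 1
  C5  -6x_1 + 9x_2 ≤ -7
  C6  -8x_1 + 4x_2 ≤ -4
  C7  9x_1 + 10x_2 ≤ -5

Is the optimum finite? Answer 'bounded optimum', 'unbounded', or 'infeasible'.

The boundaries -8x_1 + 4x_2 = -4 and 9x_1 + 10x_2 = -5 meet at (5/29, -19/29), but that point violates -12x_1 - 9x_2 ≥ 18. Every candidate vertex is excluded by some other constraint, so the feasible region is empty.

infeasible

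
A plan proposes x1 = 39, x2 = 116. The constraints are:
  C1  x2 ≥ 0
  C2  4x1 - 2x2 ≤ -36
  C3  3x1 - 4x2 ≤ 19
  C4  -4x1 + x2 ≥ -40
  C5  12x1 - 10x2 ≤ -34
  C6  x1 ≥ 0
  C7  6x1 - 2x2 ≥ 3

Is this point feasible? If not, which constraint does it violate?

not feasible — violates C7

Constraint C7: 6x1 - 2x2 = 2, which is not ≥ 3. All other constraints are satisfied.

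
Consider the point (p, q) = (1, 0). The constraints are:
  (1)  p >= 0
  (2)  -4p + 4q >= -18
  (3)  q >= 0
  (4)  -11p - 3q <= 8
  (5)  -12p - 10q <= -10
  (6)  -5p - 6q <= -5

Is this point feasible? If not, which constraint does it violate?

(1): 1 ≥ 0 ✓
(2): -4 ≥ -18 ✓
(3): 0 ≥ 0 ✓
(4): -11 ≤ 8 ✓
(5): -12 ≤ -10 ✓
(6): -5 ≤ -5 ✓

feasible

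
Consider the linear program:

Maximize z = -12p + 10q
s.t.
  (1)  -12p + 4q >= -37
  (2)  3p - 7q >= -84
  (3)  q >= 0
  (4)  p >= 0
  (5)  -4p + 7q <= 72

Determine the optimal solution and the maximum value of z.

p = 0, q = 72/7, maximum z = 720/7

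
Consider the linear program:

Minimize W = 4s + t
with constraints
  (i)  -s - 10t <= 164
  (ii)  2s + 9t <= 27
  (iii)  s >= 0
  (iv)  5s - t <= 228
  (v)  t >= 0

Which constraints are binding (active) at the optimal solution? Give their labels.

Corner points and W = 4s + t:
  (0, 3) → W = 3
  (27/2, 0) → W = 54
  (0, 0) → W = 0

The minimum is at (0, 0). Substituting into each constraint, equality holds for (iii) and (v); the remaining constraints have slack.

(iii) and (v)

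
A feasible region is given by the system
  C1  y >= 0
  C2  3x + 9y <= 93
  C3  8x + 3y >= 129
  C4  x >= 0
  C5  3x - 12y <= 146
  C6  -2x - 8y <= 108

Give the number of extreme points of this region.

Pairwise boundary intersections that survive every other constraint:
  (31, 0)
  (129/8, 0)
  (14, 17/3)

3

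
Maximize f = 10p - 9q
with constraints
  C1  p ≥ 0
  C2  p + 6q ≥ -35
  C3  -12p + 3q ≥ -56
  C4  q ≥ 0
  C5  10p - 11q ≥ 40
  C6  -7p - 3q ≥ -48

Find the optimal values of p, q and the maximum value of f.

p = 14/3, q = 0, maximum f = 140/3

Extreme points and f = 10p - 9q:
  (14/3, 0) → f = 140/3
  (248/51, 40/51) → f = 2120/51
  (4, 0) → f = 40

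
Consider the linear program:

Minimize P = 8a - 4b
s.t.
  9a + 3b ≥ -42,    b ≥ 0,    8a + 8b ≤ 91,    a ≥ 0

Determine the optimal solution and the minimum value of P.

a = 0, b = 91/8, minimum P = -91/2

Vertices and P = 8a - 4b:
  (91/8, 0) → P = 91
  (0, 0) → P = 0
  (0, 91/8) → P = -91/2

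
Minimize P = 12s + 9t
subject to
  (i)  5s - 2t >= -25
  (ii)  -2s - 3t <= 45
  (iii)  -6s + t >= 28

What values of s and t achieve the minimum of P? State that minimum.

Feasible corners and P = 12s + 9t:
  (-165/19, -175/19) → P = -3555/19
  (-31/7, 10/7) → P = -282/7
  (-129/20, -107/10) → P = -1737/10

The optimum lies where 5s - 2t = -25 and -2s - 3t = 45.
Solving simultaneously gives s = -165/19, t = -175/19.

s = -165/19, t = -175/19, minimum P = -3555/19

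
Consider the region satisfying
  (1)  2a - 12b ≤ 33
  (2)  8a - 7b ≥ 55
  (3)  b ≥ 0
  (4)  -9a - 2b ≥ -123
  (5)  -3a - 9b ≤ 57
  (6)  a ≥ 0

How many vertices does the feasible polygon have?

3

Pairwise boundary intersections that survive every other constraint:
  (55/8, 0)
  (971/79, 489/79)
  (41/3, 0)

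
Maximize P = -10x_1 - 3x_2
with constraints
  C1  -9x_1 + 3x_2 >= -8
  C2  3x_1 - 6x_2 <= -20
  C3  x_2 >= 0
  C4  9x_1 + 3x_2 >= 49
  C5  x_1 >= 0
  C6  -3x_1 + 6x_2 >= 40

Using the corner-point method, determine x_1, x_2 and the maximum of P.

x_1 = 0, x_2 = 49/3, maximum P = -49

Corner points and P = -10x_1 - 3x_2:
  (56/15, 128/15) → P = -944/15
  (0, 49/3) → P = -49
  (58/21, 169/21) → P = -1087/21
The feasible region is unbounded (it extends along (0, 1), (1, 3)), but P strictly decreases along every unbounded feasible direction, so there is no improving ray and the maximum is attained at a vertex.

The binding constraints are 9x_1 + 3x_2 = 49 and x_1 = 0.
Solving simultaneously gives x_1 = 0, x_2 = 49/3.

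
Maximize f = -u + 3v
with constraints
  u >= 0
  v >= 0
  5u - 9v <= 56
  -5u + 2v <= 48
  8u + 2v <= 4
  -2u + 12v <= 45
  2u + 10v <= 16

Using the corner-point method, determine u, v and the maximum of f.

u = 0, v = 8/5, maximum f = 24/5

Extreme points and f = -u + 3v:
  (0, 0) → f = 0
  (0, 8/5) → f = 24/5
  (1/2, 0) → f = -1/2
  (2/19, 30/19) → f = 88/19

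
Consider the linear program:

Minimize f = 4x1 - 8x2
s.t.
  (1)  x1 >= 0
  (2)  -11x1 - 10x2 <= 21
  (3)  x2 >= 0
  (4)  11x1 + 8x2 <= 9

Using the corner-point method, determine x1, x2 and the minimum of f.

Vertices and f = 4x1 - 8x2:
  (0, 0) → f = 0
  (0, 9/8) → f = -9
  (9/11, 0) → f = 36/11

x1 = 0, x2 = 9/8, minimum f = -9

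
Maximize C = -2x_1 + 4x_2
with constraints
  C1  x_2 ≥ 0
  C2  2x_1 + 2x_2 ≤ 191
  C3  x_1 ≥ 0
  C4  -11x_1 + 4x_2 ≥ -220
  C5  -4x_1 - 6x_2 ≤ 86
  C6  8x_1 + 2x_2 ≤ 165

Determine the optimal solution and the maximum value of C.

Vertices and C = -2x_1 + 4x_2:
  (0, 0) → C = 0
  (20, 0) → C = -40
  (0, 165/2) → C = 330
  (550/27, 55/54) → C = -110/3

The binding constraints are x_1 = 0 and 8x_1 + 2x_2 = 165.
Solving simultaneously gives x_1 = 0, x_2 = 165/2.

x_1 = 0, x_2 = 165/2, maximum C = 330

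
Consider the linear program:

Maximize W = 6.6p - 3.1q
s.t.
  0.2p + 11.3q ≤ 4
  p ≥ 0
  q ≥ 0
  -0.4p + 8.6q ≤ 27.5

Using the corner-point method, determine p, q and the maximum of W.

Extreme points and W = 6.6p - 3.1q:
  (0, 40/113) → W = -124/113
  (20, 0) → W = 132
  (0, 0) → W = 0

At the optimal vertex, 0.2p + 11.3q = 4 and q = 0.
Solving simultaneously gives p = 20, q = 0.

p = 20, q = 0, maximum W = 132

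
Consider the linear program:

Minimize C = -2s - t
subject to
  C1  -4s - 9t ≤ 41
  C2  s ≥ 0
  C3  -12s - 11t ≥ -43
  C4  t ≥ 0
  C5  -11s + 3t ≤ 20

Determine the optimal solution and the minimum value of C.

s = 43/12, t = 0, minimum C = -43/6

Feasible corners and C = -2s - t:
  (0, 43/11) → C = -43/11
  (0, 0) → C = 0
  (43/12, 0) → C = -43/6

The binding constraints are -12s - 11t = -43 and t = 0.
Solving simultaneously gives s = 43/12, t = 0.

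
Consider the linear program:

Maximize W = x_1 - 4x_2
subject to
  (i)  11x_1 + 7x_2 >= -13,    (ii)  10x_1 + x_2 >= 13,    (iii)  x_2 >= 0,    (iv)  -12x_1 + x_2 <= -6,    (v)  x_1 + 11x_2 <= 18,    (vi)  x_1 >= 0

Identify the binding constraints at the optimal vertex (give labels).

Vertices and W = x_1 - 4x_2:
  (13/10, 0) → W = 13/10
  (125/109, 167/109) → W = -543/109
  (18, 0) → W = 18

The maximum is at (18, 0). Substituting into each constraint, equality holds for (iii) and (v); the remaining constraints have slack.

(iii) and (v)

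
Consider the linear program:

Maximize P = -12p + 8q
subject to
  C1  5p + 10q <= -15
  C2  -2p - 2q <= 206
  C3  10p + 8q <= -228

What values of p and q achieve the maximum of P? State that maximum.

Corner points and P = -12p + 8q:
  (-203, 100) → P = 3236
  (-36, 33/2) → P = 564
  (298, -401) → P = -6784

p = -203, q = 100, maximum P = 3236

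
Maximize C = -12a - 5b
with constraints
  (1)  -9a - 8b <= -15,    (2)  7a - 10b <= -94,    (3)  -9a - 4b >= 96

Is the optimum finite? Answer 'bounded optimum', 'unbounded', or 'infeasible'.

From the feasible point (-23, 111/4), moving in the direction (-8, 9) keeps every constraint satisfied while C increases without bound.

unbounded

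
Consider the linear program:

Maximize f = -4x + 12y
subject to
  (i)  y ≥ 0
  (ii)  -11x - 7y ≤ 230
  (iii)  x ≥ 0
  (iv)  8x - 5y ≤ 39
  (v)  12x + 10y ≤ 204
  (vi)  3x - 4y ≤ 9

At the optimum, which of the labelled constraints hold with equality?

Vertices and f = -4x + 12y:
  (0, 0) → f = 0
  (3, 0) → f = -12
  (0, 102/5) → f = 1224/5
  (141/14, 291/35) → f = 2082/35
  (111/17, 45/17) → f = 96/17

The maximum is at (0, 102/5). Substituting into each constraint, equality holds for (iii) and (v); the remaining constraints have slack.

(iii) and (v)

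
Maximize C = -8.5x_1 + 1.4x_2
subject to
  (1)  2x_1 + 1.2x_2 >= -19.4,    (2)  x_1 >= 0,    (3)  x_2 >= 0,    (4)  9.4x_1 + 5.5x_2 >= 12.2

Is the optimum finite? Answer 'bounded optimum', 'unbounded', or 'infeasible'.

From the feasible point (0, 122/55), moving in the direction (0, 1) keeps every constraint satisfied while C increases without bound.

unbounded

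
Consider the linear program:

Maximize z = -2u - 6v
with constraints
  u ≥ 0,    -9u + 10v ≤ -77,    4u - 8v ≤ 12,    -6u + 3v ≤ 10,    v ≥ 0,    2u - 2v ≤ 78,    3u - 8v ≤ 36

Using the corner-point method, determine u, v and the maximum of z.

u = 31/2, v = 25/4, maximum z = -137/2

Extreme points and z = -2u - 6v:
  (31/2, 25/4) → z = -137/2
  (313, 274) → z = -2270
  (75, 36) → z = -366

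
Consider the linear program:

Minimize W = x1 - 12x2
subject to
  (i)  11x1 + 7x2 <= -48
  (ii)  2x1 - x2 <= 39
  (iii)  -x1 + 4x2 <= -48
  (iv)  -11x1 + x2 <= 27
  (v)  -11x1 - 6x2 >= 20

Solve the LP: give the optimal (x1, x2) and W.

Corner points and W = x1 - 12x2:
  (9, -21) → W = 261
  (48/17, -192/17) → W = 2352/17
  (-22/3, -161/3) → W = 1910/3
  (-156/43, -555/43) → W = 6504/43

x1 = 48/17, x2 = -192/17, minimum W = 2352/17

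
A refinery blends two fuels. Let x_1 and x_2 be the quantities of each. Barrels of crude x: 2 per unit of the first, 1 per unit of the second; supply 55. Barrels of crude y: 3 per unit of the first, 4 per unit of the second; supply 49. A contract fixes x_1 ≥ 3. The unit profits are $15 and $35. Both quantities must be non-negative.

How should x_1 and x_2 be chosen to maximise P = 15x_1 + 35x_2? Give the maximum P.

x_1 = 3, x_2 = 10, maximum P = 395

Feasible corners and P = 15x_1 + 35x_2:
  (49/3, 0) → P = 245
  (3, 0) → P = 45
  (3, 10) → P = 395

At the optimal vertex, 3x_1 + 4x_2 = 49 and x_1 = 3.
Solving simultaneously gives x_1 = 3, x_2 = 10.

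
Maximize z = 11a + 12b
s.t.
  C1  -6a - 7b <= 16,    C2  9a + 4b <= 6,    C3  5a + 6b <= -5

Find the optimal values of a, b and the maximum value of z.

At the optimal vertex, 9a + 4b = 6 and 5a + 6b = -5.
Solving simultaneously gives a = 28/17, b = -75/34.

a = 28/17, b = -75/34, maximum z = -142/17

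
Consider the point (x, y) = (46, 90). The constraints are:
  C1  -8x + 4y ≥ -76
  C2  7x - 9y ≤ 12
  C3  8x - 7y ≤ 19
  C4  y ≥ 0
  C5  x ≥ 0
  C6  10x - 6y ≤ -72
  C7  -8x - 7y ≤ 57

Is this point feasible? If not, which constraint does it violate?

C1: -8 ≥ -76 ✓
C2: -488 ≤ 12 ✓
C3: -262 ≤ 19 ✓
C4: 90 ≥ 0 ✓
C5: 46 ≥ 0 ✓
C6: -80 ≤ -72 ✓
C7: -998 ≤ 57 ✓

feasible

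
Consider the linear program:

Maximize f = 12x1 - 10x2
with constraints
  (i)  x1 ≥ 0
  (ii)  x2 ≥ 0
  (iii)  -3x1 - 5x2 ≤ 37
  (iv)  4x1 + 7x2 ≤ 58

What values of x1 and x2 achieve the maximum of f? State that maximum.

Extreme points and f = 12x1 - 10x2:
  (0, 0) → f = 0
  (0, 58/7) → f = -580/7
  (29/2, 0) → f = 174

The binding constraints are x2 = 0 and 4x1 + 7x2 = 58.
Solving simultaneously gives x1 = 29/2, x2 = 0.

x1 = 29/2, x2 = 0, maximum f = 174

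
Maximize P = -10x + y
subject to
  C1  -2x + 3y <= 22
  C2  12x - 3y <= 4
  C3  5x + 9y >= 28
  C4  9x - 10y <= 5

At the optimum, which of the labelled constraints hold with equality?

Vertices and P = -10x + y:
  (13/5, 136/15) → P = -254/15
  (-38/11, 166/33) → P = 1306/33
  (40/41, 316/123) → P = -884/123

The maximum is at (-38/11, 166/33). Substituting into each constraint, equality holds for C1 and C3; the remaining constraints have slack.

C1 and C3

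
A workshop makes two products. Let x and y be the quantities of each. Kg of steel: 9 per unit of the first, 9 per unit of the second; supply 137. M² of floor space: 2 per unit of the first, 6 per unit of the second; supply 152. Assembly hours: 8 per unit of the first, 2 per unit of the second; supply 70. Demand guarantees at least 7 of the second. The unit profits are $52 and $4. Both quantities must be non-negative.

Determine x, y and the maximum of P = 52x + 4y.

Vertices and P = 52x + 4y:
  (0, 137/9) → P = 548/9
  (0, 7) → P = 28
  (178/27, 233/27) → P = 1132/3
  (7, 7) → P = 392

At the optimal vertex, 8x + 2y = 70 and y = 7.
Solving simultaneously gives x = 7, y = 7.

x = 7, y = 7, maximum P = 392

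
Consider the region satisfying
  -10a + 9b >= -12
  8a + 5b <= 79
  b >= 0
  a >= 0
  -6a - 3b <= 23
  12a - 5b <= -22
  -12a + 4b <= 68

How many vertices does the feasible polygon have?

3

The feasible vertices (each the meet of two boundaries and inside every other half-plane) are:
  (0, 79/5)
  (57/20, 281/25)
  (0, 22/5)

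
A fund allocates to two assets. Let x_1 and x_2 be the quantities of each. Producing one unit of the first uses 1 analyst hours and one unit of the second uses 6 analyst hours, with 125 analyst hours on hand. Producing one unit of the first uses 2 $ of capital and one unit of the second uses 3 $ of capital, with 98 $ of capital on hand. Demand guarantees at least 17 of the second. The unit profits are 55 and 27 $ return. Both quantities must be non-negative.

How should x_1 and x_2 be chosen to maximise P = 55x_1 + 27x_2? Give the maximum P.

Vertices and P = 55x_1 + 27x_2:
  (0, 125/6) → P = 1125/2
  (0, 17) → P = 459
  (23, 17) → P = 1724

x_1 = 23, x_2 = 17, maximum P = 1724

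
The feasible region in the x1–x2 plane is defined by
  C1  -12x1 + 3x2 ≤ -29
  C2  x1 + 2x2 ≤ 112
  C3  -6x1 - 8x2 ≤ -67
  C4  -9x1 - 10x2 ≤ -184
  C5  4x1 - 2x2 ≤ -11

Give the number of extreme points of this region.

Of the 10 pairwise boundary intersections, those satisfying every inequality are:
  (394/27, 1315/27)
  (91/12, 62/3)
  (101/5, 459/10)

3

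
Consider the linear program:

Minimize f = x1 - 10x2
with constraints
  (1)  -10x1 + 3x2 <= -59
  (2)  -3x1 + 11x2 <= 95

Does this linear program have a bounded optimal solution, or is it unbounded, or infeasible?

unbounded

From the feasible point (934/101, 1127/101), moving in the direction (11, 3) keeps every constraint satisfied while f decreases without bound.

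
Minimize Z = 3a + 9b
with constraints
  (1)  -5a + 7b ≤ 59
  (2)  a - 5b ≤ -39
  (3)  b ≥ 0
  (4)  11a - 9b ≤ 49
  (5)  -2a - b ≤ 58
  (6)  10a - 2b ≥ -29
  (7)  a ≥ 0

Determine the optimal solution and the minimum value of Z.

a = 0, b = 39/5, minimum Z = 351/5

Corner points and Z = 3a + 9b:
  (437/16, 447/16) → Z = 2667/8
  (0, 59/7) → Z = 531/7
  (298/23, 239/23) → Z = 3045/23
  (0, 39/5) → Z = 351/5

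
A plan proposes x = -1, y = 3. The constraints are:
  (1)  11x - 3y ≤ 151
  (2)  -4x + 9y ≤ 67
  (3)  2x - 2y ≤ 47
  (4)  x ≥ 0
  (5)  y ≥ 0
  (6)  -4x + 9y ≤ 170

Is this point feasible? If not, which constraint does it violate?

not feasible — violates (4)

Constraint (4): x = -1, which is not ≥ 0. All other constraints are satisfied.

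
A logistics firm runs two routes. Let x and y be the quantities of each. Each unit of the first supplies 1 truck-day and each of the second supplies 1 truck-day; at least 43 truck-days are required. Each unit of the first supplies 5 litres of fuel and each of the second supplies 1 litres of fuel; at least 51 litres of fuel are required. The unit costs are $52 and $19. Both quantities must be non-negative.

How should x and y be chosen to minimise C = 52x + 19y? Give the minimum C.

x = 2, y = 41, minimum C = 883

Vertices and C = 52x + 19y:
  (0, 51) → C = 969
  (43, 0) → C = 2236
  (2, 41) → C = 883
The feasible region is unbounded (it extends along (0, 1), (1, 0)), but C strictly increases along every unbounded feasible direction, so there is no improving ray and the minimum is attained at a vertex.

The optimum lies where x + y = 43 and 5x + y = 51.
Solving simultaneously gives x = 2, y = 41.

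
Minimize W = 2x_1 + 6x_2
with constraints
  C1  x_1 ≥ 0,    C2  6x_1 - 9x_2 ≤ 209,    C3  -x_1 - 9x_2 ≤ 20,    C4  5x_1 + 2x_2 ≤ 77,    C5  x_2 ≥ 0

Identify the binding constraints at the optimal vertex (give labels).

C1 and C5

Extreme points and W = 2x_1 + 6x_2:
  (0, 77/2) → W = 231
  (0, 0) → W = 0
  (77/5, 0) → W = 154/5

The minimum is at (0, 0). Substituting into each constraint, equality holds for C1 and C5; the remaining constraints have slack.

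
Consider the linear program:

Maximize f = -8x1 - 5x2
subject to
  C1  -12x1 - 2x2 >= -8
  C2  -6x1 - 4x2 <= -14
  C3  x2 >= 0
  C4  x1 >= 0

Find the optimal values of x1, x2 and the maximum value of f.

Corner points and f = -8x1 - 5x2:
  (1/9, 10/3) → f = -158/9
  (0, 4) → f = -20
  (0, 7/2) → f = -35/2

x1 = 0, x2 = 7/2, maximum f = -35/2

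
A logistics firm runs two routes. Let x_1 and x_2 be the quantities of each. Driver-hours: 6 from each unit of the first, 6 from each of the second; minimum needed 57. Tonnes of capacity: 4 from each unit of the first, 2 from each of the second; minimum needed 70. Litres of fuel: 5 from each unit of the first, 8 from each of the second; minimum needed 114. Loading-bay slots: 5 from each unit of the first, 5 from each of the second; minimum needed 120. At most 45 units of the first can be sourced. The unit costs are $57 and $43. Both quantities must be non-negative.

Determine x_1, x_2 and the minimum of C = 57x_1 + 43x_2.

x_1 = 11, x_2 = 13, minimum C = 1186

Feasible corners and C = 57x_1 + 43x_2:
  (0, 35) → C = 1505
  (24, 0) → C = 1368
  (45, 0) → C = 2565
  (11, 13) → C = 1186
The feasible region is unbounded (it extends along (0, 1)), but C strictly increases along every unbounded feasible direction, so there is no improving ray and the minimum is attained at a vertex.

At the optimal vertex, 4x_1 + 2x_2 = 70 and 5x_1 + 5x_2 = 120.
Solving simultaneously gives x_1 = 11, x_2 = 13.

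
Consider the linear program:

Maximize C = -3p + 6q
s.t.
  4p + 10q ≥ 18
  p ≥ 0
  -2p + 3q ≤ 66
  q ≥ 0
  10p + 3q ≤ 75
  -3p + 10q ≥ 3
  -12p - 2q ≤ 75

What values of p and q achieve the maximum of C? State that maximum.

Vertices and C = -3p + 6q:
  (0, 9/5) → C = 54/5
  (15/7, 33/35) → C = -27/35
  (0, 22) → C = 132
  (3/4, 45/2) → C = 531/4
  (741/109, 255/109) → C = -693/109

p = 3/4, q = 45/2, maximum C = 531/4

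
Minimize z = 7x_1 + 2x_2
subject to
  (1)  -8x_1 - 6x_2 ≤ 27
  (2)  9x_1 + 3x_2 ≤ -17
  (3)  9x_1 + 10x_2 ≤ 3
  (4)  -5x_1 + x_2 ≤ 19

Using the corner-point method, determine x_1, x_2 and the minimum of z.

x_1 = -141/38, x_2 = 17/38, minimum z = -953/38

Corner points and z = 7x_1 + 2x_2:
  (-7/10, -107/30) → z = -361/30
  (-141/38, 17/38) → z = -953/38
  (-179/63, 20/7) → z = -893/63
  (-187/59, 186/59) → z = -937/59

At the optimal vertex, -8x_1 - 6x_2 = 27 and -5x_1 + x_2 = 19.
Solving simultaneously gives x_1 = -141/38, x_2 = 17/38.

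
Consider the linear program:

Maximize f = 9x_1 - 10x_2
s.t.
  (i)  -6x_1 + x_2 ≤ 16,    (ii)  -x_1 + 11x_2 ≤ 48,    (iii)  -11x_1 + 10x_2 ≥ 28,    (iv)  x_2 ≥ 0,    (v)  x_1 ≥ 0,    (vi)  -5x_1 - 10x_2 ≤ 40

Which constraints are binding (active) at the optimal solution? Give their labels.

(iii) and (v)

Corner points and f = 9x_1 - 10x_2:
  (172/111, 500/111) → f = -3452/111
  (0, 48/11) → f = -480/11
  (0, 14/5) → f = -28

The maximum is at (0, 14/5). Substituting into each constraint, equality holds for (iii) and (v); the remaining constraints have slack.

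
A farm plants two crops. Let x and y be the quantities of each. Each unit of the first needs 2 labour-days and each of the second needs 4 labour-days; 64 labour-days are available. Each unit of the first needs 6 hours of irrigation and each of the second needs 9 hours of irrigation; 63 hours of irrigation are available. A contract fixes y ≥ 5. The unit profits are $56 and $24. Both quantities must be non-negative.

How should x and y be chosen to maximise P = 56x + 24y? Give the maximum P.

Feasible corners and P = 56x + 24y:
  (0, 7) → P = 168
  (0, 5) → P = 120
  (3, 5) → P = 288

The optimum lies where 6x + 9y = 63 and y = 5.
Solving simultaneously gives x = 3, y = 5.

x = 3, y = 5, maximum P = 288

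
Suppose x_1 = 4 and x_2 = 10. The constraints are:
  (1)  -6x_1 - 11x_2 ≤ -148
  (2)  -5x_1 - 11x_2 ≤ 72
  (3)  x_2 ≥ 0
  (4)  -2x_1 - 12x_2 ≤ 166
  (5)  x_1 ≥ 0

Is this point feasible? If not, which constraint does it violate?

Constraint (1): -6x_1 - 11x_2 = -134, which is not ≤ -148. All other constraints are satisfied.

not feasible — violates (1)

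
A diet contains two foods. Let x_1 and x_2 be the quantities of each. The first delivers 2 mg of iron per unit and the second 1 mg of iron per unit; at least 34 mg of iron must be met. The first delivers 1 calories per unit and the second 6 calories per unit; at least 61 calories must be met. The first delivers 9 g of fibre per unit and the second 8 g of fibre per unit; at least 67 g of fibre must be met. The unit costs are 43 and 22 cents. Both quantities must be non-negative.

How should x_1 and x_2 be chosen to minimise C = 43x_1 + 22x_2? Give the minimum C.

Corner points and C = 43x_1 + 22x_2:
  (0, 34) → C = 748
  (61, 0) → C = 2623
  (13, 8) → C = 735
The feasible region is unbounded (it extends along (0, 1), (1, 0)), but C strictly increases along every unbounded feasible direction, so there is no improving ray and the minimum is attained at a vertex.

x_1 = 13, x_2 = 8, minimum C = 735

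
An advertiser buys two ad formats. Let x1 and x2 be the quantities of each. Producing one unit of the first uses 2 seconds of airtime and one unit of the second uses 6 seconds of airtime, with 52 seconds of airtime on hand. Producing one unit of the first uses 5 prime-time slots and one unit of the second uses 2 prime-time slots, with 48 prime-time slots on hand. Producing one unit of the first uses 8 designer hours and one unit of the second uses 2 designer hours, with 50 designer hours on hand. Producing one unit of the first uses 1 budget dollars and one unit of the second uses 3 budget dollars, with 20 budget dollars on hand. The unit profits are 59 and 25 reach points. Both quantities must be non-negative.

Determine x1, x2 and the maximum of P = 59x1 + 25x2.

x1 = 5, x2 = 5, maximum P = 420

Vertices and P = 59x1 + 25x2:
  (0, 0) → P = 0
  (0, 20/3) → P = 500/3
  (25/4, 0) → P = 1475/4
  (5, 5) → P = 420

The binding constraints are 8x1 + 2x2 = 50 and x1 + 3x2 = 20.
Solving simultaneously gives x1 = 5, x2 = 5.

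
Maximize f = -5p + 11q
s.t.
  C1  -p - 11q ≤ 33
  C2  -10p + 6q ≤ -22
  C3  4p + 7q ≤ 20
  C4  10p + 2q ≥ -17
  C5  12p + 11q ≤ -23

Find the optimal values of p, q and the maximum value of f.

p = 4/7, q = -19/7, maximum f = -229/7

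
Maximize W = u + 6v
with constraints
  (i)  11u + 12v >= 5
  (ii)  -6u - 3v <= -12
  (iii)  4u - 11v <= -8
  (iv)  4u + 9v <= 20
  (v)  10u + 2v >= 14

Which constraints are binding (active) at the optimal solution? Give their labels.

Vertices and W = u + 6v:
  (18/13, 16/13) → W = 114/13
  (8/7, 12/7) → W = 80/7
  (37/20, 7/5) → W = 41/4

The maximum is at (8/7, 12/7). Substituting into each constraint, equality holds for (ii) and (iv); the remaining constraints have slack.

(ii) and (iv)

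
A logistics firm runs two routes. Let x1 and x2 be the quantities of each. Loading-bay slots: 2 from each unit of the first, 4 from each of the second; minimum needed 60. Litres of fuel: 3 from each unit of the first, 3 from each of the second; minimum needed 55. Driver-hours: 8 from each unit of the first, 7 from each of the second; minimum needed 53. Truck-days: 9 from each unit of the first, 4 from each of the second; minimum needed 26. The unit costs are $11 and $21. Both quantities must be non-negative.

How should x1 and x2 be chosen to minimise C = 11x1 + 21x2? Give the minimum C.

Feasible corners and C = 11x1 + 21x2:
  (0, 55/3) → C = 385
  (30, 0) → C = 330
  (20/3, 35/3) → C = 955/3
The feasible region is unbounded (it extends along (0, 1), (1, 0)), but C strictly increases along every unbounded feasible direction, so there is no improving ray and the minimum is attained at a vertex.

The binding constraints are 2x1 + 4x2 = 60 and 3x1 + 3x2 = 55.
Solving simultaneously gives x1 = 20/3, x2 = 35/3.

x1 = 20/3, x2 = 35/3, minimum C = 955/3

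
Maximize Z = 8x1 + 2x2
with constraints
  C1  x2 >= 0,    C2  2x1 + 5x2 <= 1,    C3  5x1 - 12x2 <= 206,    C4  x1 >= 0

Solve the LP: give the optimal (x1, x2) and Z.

Corner points and Z = 8x1 + 2x2:
  (1/2, 0) → Z = 4
  (0, 0) → Z = 0
  (0, 1/5) → Z = 2/5

At the optimal vertex, x2 = 0 and 2x1 + 5x2 = 1.
Solving simultaneously gives x1 = 1/2, x2 = 0.

x1 = 1/2, x2 = 0, maximum Z = 4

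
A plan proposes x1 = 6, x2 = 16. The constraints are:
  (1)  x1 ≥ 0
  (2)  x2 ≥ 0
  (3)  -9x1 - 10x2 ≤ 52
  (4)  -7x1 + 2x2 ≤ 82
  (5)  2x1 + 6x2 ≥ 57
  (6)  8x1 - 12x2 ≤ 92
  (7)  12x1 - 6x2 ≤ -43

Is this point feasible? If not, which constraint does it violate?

not feasible — violates (7)

Constraint (7): 12x1 - 6x2 = -24, which is not ≤ -43. All other constraints are satisfied.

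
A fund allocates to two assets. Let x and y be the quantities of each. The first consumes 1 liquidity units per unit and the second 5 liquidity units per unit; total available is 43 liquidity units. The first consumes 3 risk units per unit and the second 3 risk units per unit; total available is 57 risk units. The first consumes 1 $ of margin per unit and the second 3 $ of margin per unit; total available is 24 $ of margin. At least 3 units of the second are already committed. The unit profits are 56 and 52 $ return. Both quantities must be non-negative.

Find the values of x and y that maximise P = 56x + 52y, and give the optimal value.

x = 15, y = 3, maximum P = 996

Extreme points and P = 56x + 52y:
  (0, 8) → P = 416
  (0, 3) → P = 156
  (15, 3) → P = 996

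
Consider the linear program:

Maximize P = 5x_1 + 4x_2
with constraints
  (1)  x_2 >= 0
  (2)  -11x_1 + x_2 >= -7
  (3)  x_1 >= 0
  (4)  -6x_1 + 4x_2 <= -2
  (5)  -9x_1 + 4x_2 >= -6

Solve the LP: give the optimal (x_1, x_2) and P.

Vertices and P = 5x_1 + 4x_2:
  (7/11, 0) → P = 35/11
  (1/3, 0) → P = 5/3
  (13/19, 10/19) → P = 105/19

The optimum lies where -11x_1 + x_2 = -7 and -6x_1 + 4x_2 = -2.
Solving simultaneously gives x_1 = 13/19, x_2 = 10/19.

x_1 = 13/19, x_2 = 10/19, maximum P = 105/19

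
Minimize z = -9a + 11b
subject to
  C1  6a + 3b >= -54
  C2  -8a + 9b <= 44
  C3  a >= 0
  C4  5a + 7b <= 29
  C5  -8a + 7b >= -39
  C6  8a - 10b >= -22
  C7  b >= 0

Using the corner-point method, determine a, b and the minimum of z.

a = 39/8, b = 0, minimum z = -351/8

The binding constraints are -8a + 7b = -39 and b = 0.
Solving simultaneously gives a = 39/8, b = 0.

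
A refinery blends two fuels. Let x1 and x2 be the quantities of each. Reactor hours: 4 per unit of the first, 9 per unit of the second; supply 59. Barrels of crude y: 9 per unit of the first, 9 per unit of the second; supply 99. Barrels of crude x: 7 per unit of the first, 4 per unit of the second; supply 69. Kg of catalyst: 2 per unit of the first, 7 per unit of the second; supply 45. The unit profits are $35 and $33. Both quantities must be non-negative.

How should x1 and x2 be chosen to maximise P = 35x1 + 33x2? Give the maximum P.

x1 = 25/3, x2 = 8/3, maximum P = 1139/3

Extreme points and P = 35x1 + 33x2:
  (0, 0) → P = 0
  (0, 45/7) → P = 1485/7
  (69/7, 0) → P = 345
  (8, 3) → P = 379
  (4/5, 31/5) → P = 1163/5
  (25/3, 8/3) → P = 1139/3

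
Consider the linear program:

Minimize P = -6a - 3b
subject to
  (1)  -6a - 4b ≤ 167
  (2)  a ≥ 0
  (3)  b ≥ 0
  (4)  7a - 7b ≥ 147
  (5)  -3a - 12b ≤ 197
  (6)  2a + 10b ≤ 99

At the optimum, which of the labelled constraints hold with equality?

Vertices and P = -6a - 3b:
  (21, 0) → P = -126
  (99/2, 0) → P = -297
  (103/4, 19/4) → P = -675/4

The minimum is at (99/2, 0). Substituting into each constraint, equality holds for (3) and (6); the remaining constraints have slack.

(3) and (6)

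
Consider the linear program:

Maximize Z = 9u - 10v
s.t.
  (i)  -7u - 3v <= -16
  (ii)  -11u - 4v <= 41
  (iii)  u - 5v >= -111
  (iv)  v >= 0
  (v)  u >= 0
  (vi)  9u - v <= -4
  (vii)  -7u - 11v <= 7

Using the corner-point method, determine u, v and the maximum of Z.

Vertices and Z = 9u - 10v:
  (0, 16/3) → Z = -160/3
  (2/17, 86/17) → Z = -842/17
  (0, 111/5) → Z = -222
  (91/44, 995/44) → Z = -9131/44

The optimum lies where -7u - 3v = -16 and 9u - v = -4.
Solving simultaneously gives u = 2/17, v = 86/17.

u = 2/17, v = 86/17, maximum Z = -842/17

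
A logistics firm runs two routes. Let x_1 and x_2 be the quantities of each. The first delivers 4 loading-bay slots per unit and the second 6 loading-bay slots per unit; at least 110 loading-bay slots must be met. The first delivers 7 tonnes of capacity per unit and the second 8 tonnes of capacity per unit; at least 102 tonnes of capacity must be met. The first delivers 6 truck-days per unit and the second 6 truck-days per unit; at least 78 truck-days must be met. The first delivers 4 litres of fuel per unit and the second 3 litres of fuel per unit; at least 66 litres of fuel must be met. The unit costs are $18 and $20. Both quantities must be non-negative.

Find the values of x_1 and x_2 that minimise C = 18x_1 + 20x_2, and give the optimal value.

Extreme points and C = 18x_1 + 20x_2:
  (0, 22) → C = 440
  (55/2, 0) → C = 495
  (11/2, 44/3) → C = 1177/3
The feasible region is unbounded (it extends along (0, 1), (1, 0)), but C strictly increases along every unbounded feasible direction, so there is no improving ray and the minimum is attained at a vertex.

The optimum lies where 4x_1 + 6x_2 = 110 and 4x_1 + 3x_2 = 66.
Solving simultaneously gives x_1 = 11/2, x_2 = 44/3.

x_1 = 11/2, x_2 = 44/3, minimum C = 1177/3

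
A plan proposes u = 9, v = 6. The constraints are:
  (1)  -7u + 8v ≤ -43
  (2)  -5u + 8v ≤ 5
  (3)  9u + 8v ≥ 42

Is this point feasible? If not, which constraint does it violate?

Constraint (1): -7u + 8v = -15, which is not ≤ -43. All other constraints are satisfied.

not feasible — violates (1)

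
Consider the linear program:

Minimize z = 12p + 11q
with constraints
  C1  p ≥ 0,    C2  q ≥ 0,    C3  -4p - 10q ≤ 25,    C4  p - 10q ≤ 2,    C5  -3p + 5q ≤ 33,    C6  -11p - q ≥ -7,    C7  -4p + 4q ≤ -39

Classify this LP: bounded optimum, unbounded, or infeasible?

infeasible

The boundaries p = 0 and q = 0 meet at (0, 0), but that point violates -4p + 4q ≤ -39. Every candidate vertex is excluded by some other constraint, so the feasible region is empty.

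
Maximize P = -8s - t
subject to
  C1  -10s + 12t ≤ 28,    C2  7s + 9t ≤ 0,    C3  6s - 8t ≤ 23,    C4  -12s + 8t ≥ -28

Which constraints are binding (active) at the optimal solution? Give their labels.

Vertices and P = -8s - t:
  (-42/29, 98/87) → P = 910/87
  (-125/2, -199/4) → P = 2199/4
  (63/41, -49/41) → P = -455/41
  (5/6, -9/4) → P = -53/12

The maximum is at (-125/2, -199/4). Substituting into each constraint, equality holds for C1 and C3; the remaining constraints have slack.

C1 and C3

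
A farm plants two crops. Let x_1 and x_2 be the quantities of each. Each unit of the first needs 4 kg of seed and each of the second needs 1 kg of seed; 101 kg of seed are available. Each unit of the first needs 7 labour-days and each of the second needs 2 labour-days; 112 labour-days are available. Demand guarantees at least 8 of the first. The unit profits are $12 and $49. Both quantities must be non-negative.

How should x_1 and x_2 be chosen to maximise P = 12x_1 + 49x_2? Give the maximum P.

x_1 = 8, x_2 = 28, maximum P = 1468

Vertices and P = 12x_1 + 49x_2:
  (16, 0) → P = 192
  (8, 0) → P = 96
  (8, 28) → P = 1468

The binding constraints are 7x_1 + 2x_2 = 112 and x_1 = 8.
Solving simultaneously gives x_1 = 8, x_2 = 28.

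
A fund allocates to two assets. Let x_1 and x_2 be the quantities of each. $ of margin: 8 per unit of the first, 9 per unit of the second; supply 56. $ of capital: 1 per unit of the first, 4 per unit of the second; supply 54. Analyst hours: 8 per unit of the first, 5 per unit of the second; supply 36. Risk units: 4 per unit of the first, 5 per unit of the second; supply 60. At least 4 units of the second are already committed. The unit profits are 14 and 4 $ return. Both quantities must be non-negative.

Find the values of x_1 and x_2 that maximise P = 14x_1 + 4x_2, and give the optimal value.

x_1 = 2, x_2 = 4, maximum P = 44

Extreme points and P = 14x_1 + 4x_2:
  (0, 56/9) → P = 224/9
  (0, 4) → P = 16
  (11/8, 5) → P = 157/4
  (2, 4) → P = 44

The binding constraints are 8x_1 + 5x_2 = 36 and x_2 = 4.
Solving simultaneously gives x_1 = 2, x_2 = 4.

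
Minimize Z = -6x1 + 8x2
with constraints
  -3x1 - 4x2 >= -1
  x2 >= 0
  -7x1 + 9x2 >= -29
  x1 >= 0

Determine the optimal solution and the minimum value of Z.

Vertices and Z = -6x1 + 8x2:
  (1/3, 0) → Z = -2
  (0, 1/4) → Z = 2
  (0, 0) → Z = 0

The binding constraints are -3x1 - 4x2 = -1 and x2 = 0.
Solving simultaneously gives x1 = 1/3, x2 = 0.

x1 = 1/3, x2 = 0, minimum Z = -2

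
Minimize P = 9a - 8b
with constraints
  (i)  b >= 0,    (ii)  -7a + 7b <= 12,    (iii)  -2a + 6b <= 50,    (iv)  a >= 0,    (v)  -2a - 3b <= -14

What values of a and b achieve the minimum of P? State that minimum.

Corner points and P = 9a - 8b:
  (7, 0) → P = 63
  (139/14, 163/14) → P = -53/14
  (62/35, 122/35) → P = -418/35
The feasible region is unbounded (it extends along (3, 1), (1, 0)), but P strictly increases along every unbounded feasible direction, so there is no improving ray and the minimum is attained at a vertex.

At the optimal vertex, -7a + 7b = 12 and -2a - 3b = -14.
Solving simultaneously gives a = 62/35, b = 122/35.

a = 62/35, b = 122/35, minimum P = -418/35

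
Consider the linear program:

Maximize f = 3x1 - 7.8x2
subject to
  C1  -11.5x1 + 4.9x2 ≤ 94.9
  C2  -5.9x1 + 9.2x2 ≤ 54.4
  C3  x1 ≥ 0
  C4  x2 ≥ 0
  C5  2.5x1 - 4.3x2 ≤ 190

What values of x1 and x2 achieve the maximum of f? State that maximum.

Feasible corners and f = 3x1 - 7.8x2:
  (0, 136/23) → f = -5304/115
  (0, 0) → f = 0
  (76, 0) → f = 228
The feasible region is unbounded (it extends along (43, 25), (92, 59)), but f strictly decreases along every unbounded feasible direction, so there is no improving ray and the maximum is attained at a vertex.

The optimum lies where x2 = 0 and 2.5x1 - 4.3x2 = 190.
Solving simultaneously gives x1 = 76, x2 = 0.

x1 = 76, x2 = 0, maximum f = 228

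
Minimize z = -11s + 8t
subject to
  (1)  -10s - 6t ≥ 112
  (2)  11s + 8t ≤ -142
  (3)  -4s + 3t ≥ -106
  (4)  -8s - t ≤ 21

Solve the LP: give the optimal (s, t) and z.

Vertices and z = -11s + 8t:
  (50/9, -754/27) → z = -7682/27
  (-7/19, -343/19) → z = -2667/19
  (43/28, -233/7) → z = -7929/28

The binding constraints are -10s - 6t = 112 and -4s + 3t = -106.
Solving simultaneously gives s = 50/9, t = -754/27.

s = 50/9, t = -754/27, minimum z = -7682/27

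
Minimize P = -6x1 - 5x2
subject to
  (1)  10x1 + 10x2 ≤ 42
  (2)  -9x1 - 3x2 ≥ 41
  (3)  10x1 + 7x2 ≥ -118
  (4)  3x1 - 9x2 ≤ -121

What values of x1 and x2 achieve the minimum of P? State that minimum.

Vertices and P = -6x1 - 5x2:
  (-134/15, 197/15) → P = -181/15
  (-737/15, 160/3) → P = 422/15
  (-122/15, 161/15) → P = -73/15
  (-1909/111, 856/111) → P = 7174/111

x1 = -134/15, x2 = 197/15, minimum P = -181/15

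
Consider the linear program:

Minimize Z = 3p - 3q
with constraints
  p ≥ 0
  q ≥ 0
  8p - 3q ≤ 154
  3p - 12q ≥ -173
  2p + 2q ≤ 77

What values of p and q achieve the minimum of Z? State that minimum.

p = 0, q = 173/12, minimum Z = -173/4

Extreme points and Z = 3p - 3q:
  (0, 0) → Z = 0
  (0, 173/12) → Z = -173/4
  (77/4, 0) → Z = 231/4
  (49/2, 14) → Z = 63/2
  (289/15, 577/30) → Z = 1/10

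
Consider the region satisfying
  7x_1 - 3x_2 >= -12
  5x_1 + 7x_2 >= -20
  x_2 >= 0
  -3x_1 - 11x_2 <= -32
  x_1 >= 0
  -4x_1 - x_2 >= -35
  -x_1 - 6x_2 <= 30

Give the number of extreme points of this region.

4

Intersecting each pair of boundary lines and keeping only the points that satisfy every inequality leaves:
  (0, 4)
  (93/19, 293/19)
  (0, 32/11)
  (353/41, 23/41)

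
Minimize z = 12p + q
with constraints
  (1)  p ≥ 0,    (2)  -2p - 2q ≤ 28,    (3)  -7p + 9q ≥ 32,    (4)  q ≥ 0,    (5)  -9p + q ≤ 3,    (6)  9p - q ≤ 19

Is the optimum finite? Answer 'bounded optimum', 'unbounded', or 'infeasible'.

bounded optimum

Vertices and z = 12p + q:
  (5/74, 267/74) → z = 327/74
  (203/74, 421/74) → z = 2857/74
The feasible region has finitely many vertices and no improving ray; the minimum is 327/74 at (5/74, 267/74).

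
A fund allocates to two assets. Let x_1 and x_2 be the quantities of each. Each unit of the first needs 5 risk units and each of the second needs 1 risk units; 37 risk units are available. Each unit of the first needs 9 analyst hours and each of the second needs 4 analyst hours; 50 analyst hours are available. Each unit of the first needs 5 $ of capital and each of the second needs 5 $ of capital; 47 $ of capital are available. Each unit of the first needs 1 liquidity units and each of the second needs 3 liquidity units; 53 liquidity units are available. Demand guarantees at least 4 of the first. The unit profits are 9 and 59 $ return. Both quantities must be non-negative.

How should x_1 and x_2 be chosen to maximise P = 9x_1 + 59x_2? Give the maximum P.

Extreme points and P = 9x_1 + 59x_2:
  (50/9, 0) → P = 50
  (4, 0) → P = 36
  (4, 7/2) → P = 485/2

The binding constraints are 9x_1 + 4x_2 = 50 and x_1 = 4.
Solving simultaneously gives x_1 = 4, x_2 = 7/2.

x_1 = 4, x_2 = 7/2, maximum P = 485/2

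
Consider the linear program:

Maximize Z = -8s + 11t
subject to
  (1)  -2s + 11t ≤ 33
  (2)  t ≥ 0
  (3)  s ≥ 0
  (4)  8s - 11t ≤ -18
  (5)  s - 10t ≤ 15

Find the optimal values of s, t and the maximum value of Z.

Vertices and Z = -8s + 11t:
  (0, 3) → Z = 33
  (5/2, 38/11) → Z = 18
  (0, 18/11) → Z = 18

s = 0, t = 3, maximum Z = 33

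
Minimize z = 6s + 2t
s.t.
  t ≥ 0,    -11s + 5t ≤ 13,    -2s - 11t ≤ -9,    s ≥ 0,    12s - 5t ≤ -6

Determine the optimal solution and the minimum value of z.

Extreme points and z = 6s + 2t:
  (0, 13/5) → z = 26/5
  (7, 18) → z = 78
  (0, 6/5) → z = 12/5

At the optimal vertex, s = 0 and 12s - 5t = -6.
Solving simultaneously gives s = 0, t = 6/5.

s = 0, t = 6/5, minimum z = 12/5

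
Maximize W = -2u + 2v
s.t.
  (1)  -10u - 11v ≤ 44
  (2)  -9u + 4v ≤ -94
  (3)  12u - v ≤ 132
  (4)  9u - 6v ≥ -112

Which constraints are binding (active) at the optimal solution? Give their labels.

Feasible corners and W = -2u + 2v:
  (858/139, -1336/139) → W = -4388/139
  (704/71, -924/71) → W = -3256/71
  (434/39, 20/13) → W = -748/39

The maximum is at (434/39, 20/13). Substituting into each constraint, equality holds for (2) and (3); the remaining constraints have slack.

(2) and (3)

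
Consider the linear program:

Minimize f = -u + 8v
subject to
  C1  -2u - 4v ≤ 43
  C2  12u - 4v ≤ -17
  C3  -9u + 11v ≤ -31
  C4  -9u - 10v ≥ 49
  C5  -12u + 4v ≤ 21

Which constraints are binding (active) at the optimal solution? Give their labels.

C1 and C2

Vertices and f = -u + 8v:
  (-30/7, -241/28) → f = -452/7
  (-32/7, -237/28) → f = -442/7
  (-311/96, -175/32) → f = -3889/96
  (-355/96, -187/32) → f = -4133/96

The minimum is at (-30/7, -241/28). Substituting into each constraint, equality holds for C1 and C2; the remaining constraints have slack.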